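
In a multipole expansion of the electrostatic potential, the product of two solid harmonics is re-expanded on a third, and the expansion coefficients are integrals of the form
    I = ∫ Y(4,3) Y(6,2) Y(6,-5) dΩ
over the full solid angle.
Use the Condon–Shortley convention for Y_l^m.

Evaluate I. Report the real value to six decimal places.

Checks pass: Σm=0; 16 even; l₃=6∈[2,10].
(2·4+1)(2·6+1)(2·6+1) = 1521
Δ: 4! 4! 8! / 17! → 1/15315300
sum: t=0:+1/829440 t=1:−1/25920 t=2:+1/9216 t=3:−1/25920 t=4:+1/829440 = 7/207360
3j²(4 6 6; 0 0 0) = Δ·Π!·Σ² = 28/2431  (sign +1)
sum: t=0:+1/5806080 t=1:−1/725760 = -1/829440
3j²(4 6 6; 3 2 -5) = Δ·Π!·Σ² = 49/2652  (sign +1)
combine: 4πI² = 1521·28/2431·49/2652 = 1029/3179
take √, sign +1: I = 0.16049352

0.160494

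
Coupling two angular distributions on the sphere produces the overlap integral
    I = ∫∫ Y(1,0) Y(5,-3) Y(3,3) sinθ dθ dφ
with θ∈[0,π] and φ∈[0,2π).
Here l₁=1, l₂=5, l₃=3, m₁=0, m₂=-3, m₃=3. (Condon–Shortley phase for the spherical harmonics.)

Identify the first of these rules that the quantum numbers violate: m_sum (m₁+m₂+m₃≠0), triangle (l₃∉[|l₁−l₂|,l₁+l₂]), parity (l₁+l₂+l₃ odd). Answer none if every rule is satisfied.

m₁+m₂+m₃ = 0 − 3 + 3 = 0  ✓
triangle: |1−5|=4 ≤ l₃=3 ≤ 1+5=6  ✗
parity: l₁+l₂+l₃ = 9 is odd

triangle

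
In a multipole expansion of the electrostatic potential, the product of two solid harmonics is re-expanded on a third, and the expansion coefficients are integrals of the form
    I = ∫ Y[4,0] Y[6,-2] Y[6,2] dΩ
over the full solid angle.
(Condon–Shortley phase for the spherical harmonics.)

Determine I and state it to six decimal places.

0.016594

Checks pass: Σm=0; 16 even; l₃=6∈[2,10].
(2·4+1)(2·6+1)(2·6+1) = 1521
Δ: 4! 4! 8! / 17! → 1/15315300
sum: t=0:+1/829440 t=1:−1/25920 t=2:+1/9216 t=3:−1/25920 t=4:+1/829440 = 7/207360
3j²(4 6 6; 0 0 0) = Δ·Π!·Σ² = 28/2431  (sign +1)
sum: t=0:+1/331776 t=1:−1/25920 t=2:+1/23040 t=3:−1/181440 t=4:+1/23224320 = 11/4644864
3j²(4 6 6; 0 -2 2) = Δ·Π!·Σ² = 11/55692  (sign +1)
combine: 4πI² = 1521·28/2431·11/55692 = 1/289
take √, sign +1: I = 0.01659381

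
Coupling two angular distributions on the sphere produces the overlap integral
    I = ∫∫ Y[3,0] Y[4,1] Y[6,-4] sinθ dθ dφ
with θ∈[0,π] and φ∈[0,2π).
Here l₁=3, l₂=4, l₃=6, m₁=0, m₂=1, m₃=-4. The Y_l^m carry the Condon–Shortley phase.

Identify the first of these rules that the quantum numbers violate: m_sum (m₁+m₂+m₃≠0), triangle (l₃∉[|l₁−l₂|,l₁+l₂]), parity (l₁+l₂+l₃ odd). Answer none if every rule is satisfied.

m₁+m₂+m₃ = 0 + 1 − 4 = -3  ✗
triangle: |3−4|=1 ≤ l₃=6 ≤ 3+4=7
parity: l₁+l₂+l₃ = 13 is odd

m_sum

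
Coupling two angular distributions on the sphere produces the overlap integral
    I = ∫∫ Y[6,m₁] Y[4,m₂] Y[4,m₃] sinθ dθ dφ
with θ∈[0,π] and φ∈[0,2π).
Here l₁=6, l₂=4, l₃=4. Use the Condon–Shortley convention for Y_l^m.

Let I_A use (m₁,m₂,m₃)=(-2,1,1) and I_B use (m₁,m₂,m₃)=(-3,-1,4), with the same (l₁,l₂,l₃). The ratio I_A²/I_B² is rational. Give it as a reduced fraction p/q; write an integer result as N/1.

l's match ⇒ only the (l;m) 3-j factors differ between A and B.
A: triangle coeff Δ(6,4,4) = 1/1261260; Σ_t [3,5]: t=3:−1/8640 t=4:+1/2304 t=5:−1/8640 = 7/34560; (3j)²=7/429 [(6 4 4; -2 1 1)], sign=-1
B: triangle coeff Δ(6,4,4) = 1/1261260; Σ_t [3,3]: t=3:−1/51840 = -1/51840; (3j)²=8/429 [(6 4 4; -3 -1 4)], sign=-1
I_A²/I_B² = (7/429)/(8/429) = 7/8

7/8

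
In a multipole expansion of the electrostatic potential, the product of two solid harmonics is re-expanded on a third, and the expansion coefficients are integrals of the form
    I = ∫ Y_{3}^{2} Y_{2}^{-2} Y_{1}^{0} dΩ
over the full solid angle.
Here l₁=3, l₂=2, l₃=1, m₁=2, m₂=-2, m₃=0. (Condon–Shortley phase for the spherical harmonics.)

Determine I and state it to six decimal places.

m-sum 0 ✓  L=6 even ✓  1≤1≤5 ✓
Π(2lᵢ+1) = 7×5×3 = 105
triangle coeff Δ(3,2,1) = 1/105
Σ_t [2,2]: t=2:+1/4 = 1/4
(3j)²=3/35 [(3 2 1; 0 0 0)], sign=-1
Σ_t [0,0]: t=0:+1/24 = 1/24
(3j)²=1/21 [(3 2 1; 2 -2 0)], sign=-1
⇒ 4πI² = 3/7
I = (+1)√(3/7/(4π)) = 0.18467439

0.184674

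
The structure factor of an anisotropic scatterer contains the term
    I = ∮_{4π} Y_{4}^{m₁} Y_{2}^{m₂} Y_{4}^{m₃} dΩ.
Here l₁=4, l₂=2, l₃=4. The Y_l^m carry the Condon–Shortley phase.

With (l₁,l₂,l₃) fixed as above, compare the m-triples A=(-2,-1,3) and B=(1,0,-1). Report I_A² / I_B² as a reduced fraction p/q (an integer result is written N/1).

l's match ⇒ only the (l;m) 3-j factors differ between A and B.
A: triangle coeff Δ(4,2,4) = 1/13860; Σ_t [0,1]: t=0:+1/1440 t=1:−1/240 = -1/288; (3j)²=5/132 [(4 2 4; -2 -1 3)], sign=+1
B: triangle coeff Δ(4,2,4) = 1/13860; Σ_t [0,2]: t=0:+1/144 t=1:−1/48 t=2:+1/480 = -17/1440; (3j)²=289/13860 [(4 2 4; 1 0 -1)], sign=+1
I_A²/I_B² = (5/132)/(289/13860) = 525/289

525/289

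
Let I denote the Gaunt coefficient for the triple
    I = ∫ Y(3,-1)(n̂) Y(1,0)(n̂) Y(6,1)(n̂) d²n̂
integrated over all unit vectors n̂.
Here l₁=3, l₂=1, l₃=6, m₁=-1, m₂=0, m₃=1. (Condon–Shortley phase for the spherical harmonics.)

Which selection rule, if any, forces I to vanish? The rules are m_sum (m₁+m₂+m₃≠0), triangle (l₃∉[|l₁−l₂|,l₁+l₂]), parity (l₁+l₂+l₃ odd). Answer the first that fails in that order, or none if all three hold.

triangle

Σmᵢ = 0  ✓
l₃∈[|l₁−l₂|,l₁+l₂]=[2,4], have l₃=6  ✗
Σlᵢ = 10 ⇒ even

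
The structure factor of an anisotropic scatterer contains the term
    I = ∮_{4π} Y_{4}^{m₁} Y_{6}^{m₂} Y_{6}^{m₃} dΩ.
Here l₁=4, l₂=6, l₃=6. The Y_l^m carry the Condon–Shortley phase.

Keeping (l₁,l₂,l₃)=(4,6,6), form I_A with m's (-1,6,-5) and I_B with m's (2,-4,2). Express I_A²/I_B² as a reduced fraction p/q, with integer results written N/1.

Shared (l₁,l₂,l₃)=(4,6,6): N and (l;000)² cancel in I_A²/I_B².
A: Δ = 4!·4!·8!/17! = 1/15315300; Racah Σ t=4..4: t=4:+1/5806080 = 1/5806080; ⇒ 3j(4 6 6; -1 6 -5)² = 165/6188, sgn -1
B: Δ = 4!·4!·8!/17! = 1/15315300; Racah Σ t=0..2: t=0:+1/138240 t=1:−1/181440 t=2:+1/3870720 = 23/11612160; ⇒ 3j(4 6 6; 2 -4 2)² = 529/204204, sgn +1
I_A²/I_B² = (165/6188)/(529/204204) = 5445/529

5445/529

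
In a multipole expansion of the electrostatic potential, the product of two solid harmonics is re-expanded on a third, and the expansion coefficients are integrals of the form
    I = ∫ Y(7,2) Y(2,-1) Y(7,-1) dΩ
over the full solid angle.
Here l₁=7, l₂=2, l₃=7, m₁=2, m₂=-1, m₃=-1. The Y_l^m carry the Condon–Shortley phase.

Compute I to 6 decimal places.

0.077064

Rules hold: Σm=0, L=16 even, 5≤7≤9.
N = 15·5·15 = 1125
Δ = 2!·12!·2!/17! = 1/185640
Racah Σ t=0..2: t=0:+1/2419200 t=1:−1/518400 t=2:+1/2419200 = -1/907200
⇒ 3j(7 2 7; 0 0 0)² = 56/3315, sgn +1
Racah Σ t=0..1: t=0:+1/1209600 t=1:−1/1935360 = 1/3225600
⇒ 3j(7 2 7; 2 -1 -1)² = 243/61880, sgn +1
4πI² = N·(3j₀)²·(3jₘ)² = 3645/48841
I = +1·√(0.0746299/4π) = 0.07706400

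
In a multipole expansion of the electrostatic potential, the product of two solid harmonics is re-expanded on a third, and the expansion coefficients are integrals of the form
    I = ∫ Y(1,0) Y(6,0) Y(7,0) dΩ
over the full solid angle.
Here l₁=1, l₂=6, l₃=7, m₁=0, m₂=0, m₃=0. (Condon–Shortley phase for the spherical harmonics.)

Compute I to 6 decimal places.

0.244927

m-sum 0 ✓  L=14 even ✓  5≤7≤7 ✓
Π(2lᵢ+1) = 3×13×15 = 585
triangle coeff Δ(1,6,7) = 1/1365
Σ_t [0,0]: t=0:+1/518400 = 1/518400
(3j)²=7/195 [(1 6 7; 0 0 0)], sign=-1
(m-triple is (0,0,0) — same symbol as above.)
⇒ 4πI² = 49/65
I = (+1)√(49/65/(4π)) = 0.24492687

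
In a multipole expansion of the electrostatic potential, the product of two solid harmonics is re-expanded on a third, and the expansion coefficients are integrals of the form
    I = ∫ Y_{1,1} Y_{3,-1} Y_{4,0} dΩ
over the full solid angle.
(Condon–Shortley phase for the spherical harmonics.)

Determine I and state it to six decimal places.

0.150786

Rules hold: Σm=0, L=8 even, 2≤4≤4.
N = 3·7·9 = 189
Δ = 0!·2!·6!/9! = 1/252
Racah Σ t=0..0: t=0:+1/36 = 1/36
⇒ 3j(1 3 4; 0 0 0)² = 4/63, sgn +1
Racah Σ t=0..0: t=0:+1/96 = 1/96
⇒ 3j(1 3 4; 1 -1 0)² = 1/42, sgn +1
4πI² = N·(3j₀)²·(3jₘ)² = 2/7
I = +1·√(0.285714/4π) = 0.15078601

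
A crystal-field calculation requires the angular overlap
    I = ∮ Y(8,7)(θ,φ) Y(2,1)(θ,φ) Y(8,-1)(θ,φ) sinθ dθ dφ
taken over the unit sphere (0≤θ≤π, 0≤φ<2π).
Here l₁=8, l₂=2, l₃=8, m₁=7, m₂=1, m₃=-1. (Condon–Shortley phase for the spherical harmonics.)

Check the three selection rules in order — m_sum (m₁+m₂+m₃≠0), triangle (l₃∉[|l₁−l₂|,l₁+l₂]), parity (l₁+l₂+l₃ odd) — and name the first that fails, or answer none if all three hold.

m₁+m₂+m₃ = 7 + 1 − 1 = 7  ✗
triangle: |8−2|=6 ≤ l₃=8 ≤ 8+2=10
parity: l₁+l₂+l₃ = 18 is even

m_sum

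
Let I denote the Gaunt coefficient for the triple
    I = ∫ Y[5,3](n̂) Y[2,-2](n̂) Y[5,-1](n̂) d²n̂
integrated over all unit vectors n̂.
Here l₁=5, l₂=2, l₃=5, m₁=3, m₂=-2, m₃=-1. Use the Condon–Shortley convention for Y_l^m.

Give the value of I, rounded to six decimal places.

m-sum 0 ✓  L=12 even ✓  3≤5≤7 ✓
Π(2lᵢ+1) = 11×5×11 = 605
triangle coeff Δ(5,2,5) = 1/38610
Σ_t [0,2]: t=0:+1/2880 t=1:−1/576 t=2:+1/2880 = -1/960
(3j)²=10/429 [(5 2 5; 0 0 0)], sign=+1
Σ_t [0,0]: t=0:+1/5760 = 1/5760
(3j)²=56/2145 [(5 2 5; 3 -2 -1)], sign=+1
⇒ 4πI² = 560/1521
I = (+1)√(560/1521/(4π)) = 0.17116875

0.171169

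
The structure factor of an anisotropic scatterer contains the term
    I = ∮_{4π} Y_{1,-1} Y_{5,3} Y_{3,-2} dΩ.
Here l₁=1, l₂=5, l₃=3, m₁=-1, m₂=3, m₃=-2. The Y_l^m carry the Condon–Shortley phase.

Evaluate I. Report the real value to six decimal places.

0.000000

|1−5|≤3≤1+5 violated ⇒ I = 0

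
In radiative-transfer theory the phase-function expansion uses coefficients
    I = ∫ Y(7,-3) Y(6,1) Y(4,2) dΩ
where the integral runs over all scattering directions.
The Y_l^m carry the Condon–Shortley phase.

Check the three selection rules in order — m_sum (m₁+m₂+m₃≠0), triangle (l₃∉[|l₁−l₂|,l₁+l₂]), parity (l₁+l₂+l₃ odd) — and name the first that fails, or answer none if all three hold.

Σmᵢ = 0  ✓
l₃∈[|l₁−l₂|,l₁+l₂]=[1,13], have l₃=4  ✓
Σlᵢ = 17 ⇒ odd  ✗

parity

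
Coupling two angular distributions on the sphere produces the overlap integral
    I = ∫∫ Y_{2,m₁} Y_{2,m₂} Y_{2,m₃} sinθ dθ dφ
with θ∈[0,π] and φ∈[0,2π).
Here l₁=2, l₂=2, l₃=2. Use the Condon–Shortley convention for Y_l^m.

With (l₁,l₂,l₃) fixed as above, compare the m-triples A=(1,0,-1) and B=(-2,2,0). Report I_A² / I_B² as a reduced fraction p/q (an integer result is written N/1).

1/4

Shared (l₁,l₂,l₃)=(2,2,2): N and (l;000)² cancel in I_A²/I_B².
A: Δ = 2!·2!·2!/7! = 1/630; Racah Σ t=0..1: t=0:+1/4 t=1:−1/2 = -1/4; ⇒ 3j(2 2 2; 1 0 -1)² = 1/70, sgn +1
B: Δ = 2!·2!·2!/7! = 1/630; Racah Σ t=2..2: t=2:+1/8 = 1/8; ⇒ 3j(2 2 2; -2 2 0)² = 2/35, sgn +1
I_A²/I_B² = (1/70)/(2/35) = 1/4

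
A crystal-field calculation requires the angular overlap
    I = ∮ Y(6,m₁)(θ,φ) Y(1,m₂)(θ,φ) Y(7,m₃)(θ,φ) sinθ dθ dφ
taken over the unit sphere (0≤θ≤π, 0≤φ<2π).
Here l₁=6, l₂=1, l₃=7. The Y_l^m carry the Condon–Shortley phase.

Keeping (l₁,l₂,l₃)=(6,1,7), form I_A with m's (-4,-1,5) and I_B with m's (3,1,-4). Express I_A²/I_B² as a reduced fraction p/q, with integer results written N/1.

6/5

Same 6,1,7: normalisation and zero-m 3j drop out of the ratio.
A: Δ: 0! 12! 2! / 15! → 1/1365; sum: t=0:+1/14515200 = 1/14515200; 3j²(6 1 7; -4 -1 5) = Δ·Π!·Σ² = 22/455  (sign +1)
B: Δ: 0! 12! 2! / 15! → 1/1365; sum: t=0:+1/4354560 = 1/4354560; 3j²(6 1 7; 3 1 -4) = Δ·Π!·Σ² = 11/273  (sign -1)
I_A²/I_B² = (22/455)/(11/273) = 6/5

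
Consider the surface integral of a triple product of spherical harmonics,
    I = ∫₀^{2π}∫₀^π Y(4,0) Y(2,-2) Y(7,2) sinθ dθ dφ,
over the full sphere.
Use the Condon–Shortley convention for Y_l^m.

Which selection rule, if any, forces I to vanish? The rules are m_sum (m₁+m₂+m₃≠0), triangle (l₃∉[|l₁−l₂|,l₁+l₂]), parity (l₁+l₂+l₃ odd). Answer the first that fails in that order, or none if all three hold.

Σmᵢ = 0  ✓
l₃∈[|l₁−l₂|,l₁+l₂]=[2,6], have l₃=7  ✗
Σlᵢ = 13 ⇒ odd

triangle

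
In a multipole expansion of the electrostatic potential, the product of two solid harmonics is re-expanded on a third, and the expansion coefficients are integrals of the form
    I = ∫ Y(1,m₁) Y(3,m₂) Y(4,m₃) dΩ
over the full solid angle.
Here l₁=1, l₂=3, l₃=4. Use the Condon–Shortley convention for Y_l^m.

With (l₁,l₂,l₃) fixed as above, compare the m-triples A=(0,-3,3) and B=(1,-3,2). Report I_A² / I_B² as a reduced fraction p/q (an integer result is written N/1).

7/1

Shared (l₁,l₂,l₃)=(1,3,4): N and (l;000)² cancel in I_A²/I_B².
A: Δ = 0!·2!·6!/9! = 1/252; Racah Σ t=0..0: t=0:+1/720 = 1/720; ⇒ 3j(1 3 4; 0 -3 3)² = 1/36, sgn -1
B: Δ = 0!·2!·6!/9! = 1/252; Racah Σ t=0..0: t=0:+1/1440 = 1/1440; ⇒ 3j(1 3 4; 1 -3 2)² = 1/252, sgn +1
I_A²/I_B² = (1/36)/(1/252) = 7/1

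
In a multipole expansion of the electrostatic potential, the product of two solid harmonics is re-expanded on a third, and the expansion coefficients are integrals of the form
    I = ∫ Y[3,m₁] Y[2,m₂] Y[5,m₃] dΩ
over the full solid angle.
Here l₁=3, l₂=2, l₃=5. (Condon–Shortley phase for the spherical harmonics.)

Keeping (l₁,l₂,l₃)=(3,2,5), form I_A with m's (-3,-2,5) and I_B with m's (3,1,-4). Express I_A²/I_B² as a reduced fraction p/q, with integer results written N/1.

Shared (l₁,l₂,l₃)=(3,2,5): N and (l;000)² cancel in I_A²/I_B².
A: Δ = 0!·6!·4!/11! = 1/2310; Racah Σ t=0..0: t=0:+1/17280 = 1/17280; ⇒ 3j(3 2 5; -3 -2 5)² = 1/11, sgn +1
B: Δ = 0!·6!·4!/11! = 1/2310; Racah Σ t=0..0: t=0:+1/4320 = 1/4320; ⇒ 3j(3 2 5; 3 1 -4)² = 2/55, sgn -1
I_A²/I_B² = (1/11)/(2/55) = 5/2

5/2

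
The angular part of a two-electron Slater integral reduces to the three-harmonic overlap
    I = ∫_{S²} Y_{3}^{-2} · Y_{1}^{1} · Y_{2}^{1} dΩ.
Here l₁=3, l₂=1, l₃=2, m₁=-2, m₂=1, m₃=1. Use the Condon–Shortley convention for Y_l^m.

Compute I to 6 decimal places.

m-sum 0 ✓  L=6 even ✓  2≤2≤4 ✓
Π(2lᵢ+1) = 7×3×5 = 105
triangle coeff Δ(3,1,2) = 1/105
Σ_t [1,1]: t=1:−1/4 = -1/4
(3j)²=3/35 [(3 1 2; 0 0 0)], sign=-1
Σ_t [2,2]: t=2:+1/12 = 1/12
(3j)²=2/21 [(3 1 2; -2 1 1)], sign=-1
⇒ 4πI² = 6/7
I = (+1)√(6/7/(4π)) = 0.26116903

0.261169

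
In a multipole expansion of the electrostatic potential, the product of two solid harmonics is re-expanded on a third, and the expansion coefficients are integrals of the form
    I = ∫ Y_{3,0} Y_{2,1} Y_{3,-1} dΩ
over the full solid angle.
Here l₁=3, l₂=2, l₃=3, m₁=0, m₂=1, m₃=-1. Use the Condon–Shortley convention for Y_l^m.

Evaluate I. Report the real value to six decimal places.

-0.059471

Rules hold: Σm=0, L=8 even, 1≤3≤5.
N = 7·5·7 = 245
Δ = 2!·4!·2!/9! = 1/3780
Racah Σ t=0..2: t=0:+1/24 t=1:−1/4 t=2:+1/24 = -1/6
⇒ 3j(3 2 3; 0 0 0)² = 4/105, sgn +1
Racah Σ t=1..2: t=1:−1/8 t=2:+1/12 = -1/24
⇒ 3j(3 2 3; 0 1 -1)² = 1/210, sgn -1
4πI² = N·(3j₀)²·(3jₘ)² = 2/45
I = -1·√(0.0444444/4π) = -0.05947080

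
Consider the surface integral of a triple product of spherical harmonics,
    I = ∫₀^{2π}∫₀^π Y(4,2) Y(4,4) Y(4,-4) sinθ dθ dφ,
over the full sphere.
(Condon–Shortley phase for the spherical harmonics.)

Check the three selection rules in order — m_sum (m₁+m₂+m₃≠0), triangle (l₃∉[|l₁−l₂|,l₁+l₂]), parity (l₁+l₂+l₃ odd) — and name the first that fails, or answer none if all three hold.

m_sum

azimuthal sum: 2 + 4 − 4 = 2  ✗
0 ≤ 4 ≤ 8 (triangle on l)
L = 4 + 4 + 4 = 12 (even)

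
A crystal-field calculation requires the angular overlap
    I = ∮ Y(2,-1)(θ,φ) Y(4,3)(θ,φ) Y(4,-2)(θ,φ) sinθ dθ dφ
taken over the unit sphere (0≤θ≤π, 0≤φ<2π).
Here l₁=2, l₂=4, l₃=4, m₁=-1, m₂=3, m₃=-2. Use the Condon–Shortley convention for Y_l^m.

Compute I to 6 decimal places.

-0.187702

Rules hold: Σm=0, L=10 even, 2≤4≤6.
N = 5·9·9 = 405
Δ = 2!·2!·6!/11! = 1/13860
Racah Σ t=0..2: t=0:+1/192 t=1:−1/36 t=2:+1/192 = -5/288
⇒ 3j(2 4 4; 0 0 0)² = 20/693, sgn -1
Racah Σ t=1..2: t=1:−1/1440 t=2:+1/240 = 1/288
⇒ 3j(2 4 4; -1 3 -2)² = 5/132, sgn +1
4πI² = N·(3j₀)²·(3jₘ)² = 375/847
I = -1·√(0.442739/4π) = -0.18770204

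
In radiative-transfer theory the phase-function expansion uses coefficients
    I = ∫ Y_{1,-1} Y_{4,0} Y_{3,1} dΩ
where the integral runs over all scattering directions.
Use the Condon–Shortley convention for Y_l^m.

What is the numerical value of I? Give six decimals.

0.150786

Checks pass: Σm=0; 8 even; l₃=3∈[3,5].
(2·1+1)(2·4+1)(2·3+1) = 189
Δ: 2! 0! 6! / 9! → 1/252
sum: t=1:−1/36 = -1/36
3j²(1 4 3; 0 0 0) = Δ·Π!·Σ² = 4/63  (sign +1)
sum: t=2:+1/96 = 1/96
3j²(1 4 3; -1 0 1) = Δ·Π!·Σ² = 1/42  (sign +1)
combine: 4πI² = 189·4/63·1/42 = 2/7
take √, sign +1: I = 0.15078601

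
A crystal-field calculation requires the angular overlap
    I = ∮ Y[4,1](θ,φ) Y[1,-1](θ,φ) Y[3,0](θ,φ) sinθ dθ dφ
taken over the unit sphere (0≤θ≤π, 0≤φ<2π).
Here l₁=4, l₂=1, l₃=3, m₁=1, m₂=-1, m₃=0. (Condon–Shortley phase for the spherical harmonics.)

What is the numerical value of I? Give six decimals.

Rules hold: Σm=0, L=8 even, 3≤3≤5.
N = 9·3·7 = 189
Δ = 2!·6!·0!/9! = 1/252
Racah Σ t=1..1: t=1:−1/36 = -1/36
⇒ 3j(4 1 3; 0 0 0)² = 4/63, sgn +1
Racah Σ t=0..0: t=0:+1/72 = 1/72
⇒ 3j(4 1 3; 1 -1 0)² = 5/126, sgn -1
4πI² = N·(3j₀)²·(3jₘ)² = 10/21
I = -1·√(0.47619/4π) = -0.19466390

-0.194664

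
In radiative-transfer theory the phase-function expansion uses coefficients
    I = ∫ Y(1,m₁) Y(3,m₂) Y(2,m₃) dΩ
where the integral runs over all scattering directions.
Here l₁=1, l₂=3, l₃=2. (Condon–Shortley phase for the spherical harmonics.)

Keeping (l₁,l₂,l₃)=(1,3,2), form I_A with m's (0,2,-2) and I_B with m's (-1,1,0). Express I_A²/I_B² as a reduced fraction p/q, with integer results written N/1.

5/6

Same 1,3,2: normalisation and zero-m 3j drop out of the ratio.
A: Δ: 2! 0! 4! / 7! → 1/105; sum: t=1:−1/24 = -1/24; 3j²(1 3 2; 0 2 -2) = Δ·Π!·Σ² = 1/21  (sign -1)
B: Δ: 2! 0! 4! / 7! → 1/105; sum: t=2:+1/8 = 1/8; 3j²(1 3 2; -1 1 0) = Δ·Π!·Σ² = 2/35  (sign +1)
I_A²/I_B² = (1/21)/(2/35) = 5/6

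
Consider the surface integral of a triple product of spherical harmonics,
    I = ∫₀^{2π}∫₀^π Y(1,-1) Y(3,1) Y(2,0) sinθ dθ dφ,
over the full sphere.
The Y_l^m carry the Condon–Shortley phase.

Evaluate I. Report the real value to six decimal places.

-0.202301

Checks pass: Σm=0; 6 even; l₃=2∈[2,4].
(2·1+1)(2·3+1)(2·2+1) = 105
Δ: 2! 0! 4! / 7! → 1/105
sum: t=1:−1/4 = -1/4
3j²(1 3 2; 0 0 0) = Δ·Π!·Σ² = 3/35  (sign -1)
sum: t=2:+1/8 = 1/8
3j²(1 3 2; -1 1 0) = Δ·Π!·Σ² = 2/35  (sign +1)
combine: 4πI² = 105·3/35·2/35 = 18/35
take √, sign -1: I = -0.20230066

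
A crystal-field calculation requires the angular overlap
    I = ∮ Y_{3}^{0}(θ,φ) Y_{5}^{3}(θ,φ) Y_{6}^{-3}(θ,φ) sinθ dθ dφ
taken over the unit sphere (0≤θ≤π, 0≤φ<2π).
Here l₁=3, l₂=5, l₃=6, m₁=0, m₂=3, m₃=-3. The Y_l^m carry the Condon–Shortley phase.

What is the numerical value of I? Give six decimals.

0.036034

Checks pass: Σm=0; 14 even; l₃=6∈[2,8].
(2·3+1)(2·5+1)(2·6+1) = 1001
Δ: 2! 4! 8! / 15! → 1/675675
sum: t=0:+1/8640 t=1:−1/2304 t=2:+1/8640 = -7/34560
3j²(3 5 6; 0 0 0) = Δ·Π!·Σ² = 7/429  (sign -1)
sum: t=0:+1/483840 t=1:−1/20160 t=2:+1/17280 = 1/96768
3j²(3 5 6; 0 3 -3) = Δ·Π!·Σ² = 1/1001  (sign -1)
combine: 4πI² = 1001·7/429·1/1001 = 7/429
take √, sign +1: I = 0.03603425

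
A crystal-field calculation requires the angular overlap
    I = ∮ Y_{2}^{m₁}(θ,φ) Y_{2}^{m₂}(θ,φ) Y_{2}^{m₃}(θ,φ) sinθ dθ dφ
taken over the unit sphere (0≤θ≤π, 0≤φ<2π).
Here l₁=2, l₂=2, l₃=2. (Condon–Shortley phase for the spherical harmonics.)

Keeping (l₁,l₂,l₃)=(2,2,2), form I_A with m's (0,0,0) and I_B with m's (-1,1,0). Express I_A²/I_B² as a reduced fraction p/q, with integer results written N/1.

4/1

Same 2,2,2: normalisation and zero-m 3j drop out of the ratio.
A: Δ: 2! 2! 2! / 7! → 1/630; sum: t=0:+1/8 t=1:−1/1 t=2:+1/8 = -3/4; 3j²(2 2 2; 0 0 0) = Δ·Π!·Σ² = 2/35  (sign -1)
B: Δ: 2! 2! 2! / 7! → 1/630; sum: t=1:−1/4 t=2:+1/2 = 1/4; 3j²(2 2 2; -1 1 0) = Δ·Π!·Σ² = 1/70  (sign +1)
I_A²/I_B² = (2/35)/(1/70) = 4/1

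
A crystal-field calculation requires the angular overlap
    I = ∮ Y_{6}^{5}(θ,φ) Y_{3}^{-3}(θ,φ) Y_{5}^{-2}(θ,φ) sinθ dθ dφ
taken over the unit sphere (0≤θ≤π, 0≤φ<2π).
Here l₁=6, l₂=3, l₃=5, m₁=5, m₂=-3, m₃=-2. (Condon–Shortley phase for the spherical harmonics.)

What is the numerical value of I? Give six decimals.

m-sum 0 ✓  L=14 even ✓  3≤5≤9 ✓
Π(2lᵢ+1) = 13×7×11 = 1001
triangle coeff Δ(6,3,5) = 1/675675
Σ_t [1,3]: t=1:−1/8640 t=2:+1/2304 t=3:−1/8640 = 7/34560
(3j)²=7/429 [(6 3 5; 0 0 0)], sign=-1
Σ_t [0,0]: t=0:+1/241920 = 1/241920
(3j)²=2/91 [(6 3 5; 5 -3 -2)], sign=-1
⇒ 4πI² = 14/39
I = (+1)√(14/39/(4π)) = 0.16901560

0.169016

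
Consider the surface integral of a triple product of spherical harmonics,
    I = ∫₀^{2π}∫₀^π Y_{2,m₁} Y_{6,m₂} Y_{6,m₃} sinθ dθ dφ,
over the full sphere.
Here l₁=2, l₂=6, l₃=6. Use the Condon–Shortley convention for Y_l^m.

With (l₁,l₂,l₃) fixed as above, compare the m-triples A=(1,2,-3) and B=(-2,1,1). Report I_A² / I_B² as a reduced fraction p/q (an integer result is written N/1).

25/49

Same 2,6,6: normalisation and zero-m 3j drop out of the ratio.
A: Δ: 2! 2! 10! / 15! → 1/90090; sum: t=0:+1/161280 t=1:−1/60480 = -1/96768; 3j²(2 6 6; 1 2 -3) = Δ·Π!·Σ² = 15/1001  (sign +1)
B: Δ: 2! 2! 10! / 15! → 1/90090; sum: t=2:+1/57600 = 1/57600; 3j²(2 6 6; -2 1 1) = Δ·Π!·Σ² = 21/715  (sign -1)
I_A²/I_B² = (15/1001)/(21/715) = 25/49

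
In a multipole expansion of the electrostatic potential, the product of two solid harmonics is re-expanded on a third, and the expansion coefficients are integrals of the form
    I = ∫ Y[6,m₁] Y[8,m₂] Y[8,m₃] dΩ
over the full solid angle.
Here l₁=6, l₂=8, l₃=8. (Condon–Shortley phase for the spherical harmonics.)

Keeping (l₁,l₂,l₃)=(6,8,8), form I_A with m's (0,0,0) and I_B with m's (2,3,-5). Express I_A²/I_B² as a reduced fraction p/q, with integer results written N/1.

3600/4459

Shared (l₁,l₂,l₃)=(6,8,8): N and (l;000)² cancel in I_A²/I_B².
A: Δ = 6!·6!·10!/23! = 1/13742520792; Racah Σ t=0..6: t=0:+1/41803776000 t=1:−1/435456000 t=2:+1/39813120 t=3:−1/18662400 t=4:+1/39813120 t=5:−1/435456000 t=6:+1/41803776000 = -11/1393459200; ⇒ 3j(6 8 8; 0 0 0)² = 600/96577, sgn -1
B: Δ = 6!·6!·10!/23! = 1/13742520792; Racah Σ t=1..4: t=1:−1/15676416000 t=2:+1/836075520 t=3:−1/348364800 t=4:+1/1045094400 = -7/8957952000; ⇒ 3j(6 8 8; 2 3 -5)² = 343/44574, sgn +1
I_A²/I_B² = (600/96577)/(343/44574) = 3600/4459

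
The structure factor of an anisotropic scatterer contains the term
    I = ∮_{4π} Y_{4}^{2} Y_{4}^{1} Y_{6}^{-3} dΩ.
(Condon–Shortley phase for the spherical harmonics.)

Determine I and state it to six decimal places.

-0.103072

m-sum 0 ✓  L=14 even ✓  0≤6≤8 ✓
Π(2lᵢ+1) = 9×9×13 = 1053
triangle coeff Δ(4,4,6) = 1/1261260
Σ_t [0,2]: t=0:+1/4608 t=1:−1/1296 t=2:+1/4608 = -7/20736
(3j)²=20/1287 [(4 4 6; 0 0 0)], sign=-1
Σ_t [0,2]: t=0:+1/11520 t=1:−1/5760 t=2:+1/51840 = -7/103680
(3j)²=7/858 [(4 4 6; 2 1 -3)], sign=+1
⇒ 4πI² = 210/1573
I = (-1)√(210/1573/(4π)) = -0.10307192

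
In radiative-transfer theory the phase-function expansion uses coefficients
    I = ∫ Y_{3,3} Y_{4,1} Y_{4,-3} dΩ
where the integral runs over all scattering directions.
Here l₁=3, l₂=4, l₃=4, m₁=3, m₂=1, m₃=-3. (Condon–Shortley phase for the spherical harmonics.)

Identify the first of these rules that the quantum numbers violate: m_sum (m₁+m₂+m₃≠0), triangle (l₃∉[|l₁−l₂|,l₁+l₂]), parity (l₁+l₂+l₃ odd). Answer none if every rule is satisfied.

m₁+m₂+m₃ = 3 + 1 − 3 = 1  ✗
triangle: |3−4|=1 ≤ l₃=4 ≤ 3+4=7
parity: l₁+l₂+l₃ = 11 is odd

m_sum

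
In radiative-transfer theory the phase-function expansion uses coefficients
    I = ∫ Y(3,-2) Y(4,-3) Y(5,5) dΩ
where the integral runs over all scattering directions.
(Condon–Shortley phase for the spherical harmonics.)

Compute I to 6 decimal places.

Rules hold: Σm=0, L=12 even, 1≤5≤7.
N = 7·9·11 = 693
Δ = 2!·4!·6!/13! = 1/180180
Racah Σ t=0..2: t=0:+1/576 t=1:−1/144 t=2:+1/576 = -1/288
⇒ 3j(3 4 5; 0 0 0)² = 20/1001, sgn +1
Racah Σ t=1..1: t=1:−1/17280 = -1/17280
⇒ 3j(3 4 5; -2 -3 5)² = 35/858, sgn -1
4πI² = N·(3j₀)²·(3jₘ)² = 1050/1859
I = -1·√(0.56482/4π) = -0.21200691

-0.212007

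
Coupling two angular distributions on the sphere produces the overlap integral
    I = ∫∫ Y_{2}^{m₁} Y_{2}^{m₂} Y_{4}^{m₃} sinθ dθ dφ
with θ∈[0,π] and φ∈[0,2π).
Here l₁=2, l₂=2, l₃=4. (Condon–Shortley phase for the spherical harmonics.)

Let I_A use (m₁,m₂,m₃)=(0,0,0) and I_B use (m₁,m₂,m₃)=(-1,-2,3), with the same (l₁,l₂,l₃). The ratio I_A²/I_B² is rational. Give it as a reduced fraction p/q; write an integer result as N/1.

Shared (l₁,l₂,l₃)=(2,2,4): N and (l;000)² cancel in I_A²/I_B².
A: Δ = 0!·4!·4!/9! = 1/630; Racah Σ t=0..0: t=0:+1/16 = 1/16; ⇒ 3j(2 2 4; 0 0 0)² = 2/35, sgn +1
B: Δ = 0!·4!·4!/9! = 1/630; Racah Σ t=0..0: t=0:+1/144 = 1/144; ⇒ 3j(2 2 4; -1 -2 3)² = 1/18, sgn -1
I_A²/I_B² = (2/35)/(1/18) = 36/35

36/35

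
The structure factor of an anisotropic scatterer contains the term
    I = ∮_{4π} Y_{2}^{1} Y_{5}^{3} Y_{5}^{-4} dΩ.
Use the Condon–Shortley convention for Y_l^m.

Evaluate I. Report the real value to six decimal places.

0.196098

Rules hold: Σm=0, L=12 even, 3≤5≤7.
N = 5·11·11 = 605
Δ = 2!·2!·8!/13! = 1/38610
Racah Σ t=0..2: t=0:+1/2880 t=1:−1/576 t=2:+1/2880 = -1/960
⇒ 3j(2 5 5; 0 0 0)² = 10/429, sgn +1
Racah Σ t=0..1: t=0:+1/80640 t=1:−1/10080 = -1/11520
⇒ 3j(2 5 5; 1 3 -4)² = 49/1430, sgn +1
4πI² = N·(3j₀)²·(3jₘ)² = 245/507
I = +1·√(0.483235/4π) = 0.19609844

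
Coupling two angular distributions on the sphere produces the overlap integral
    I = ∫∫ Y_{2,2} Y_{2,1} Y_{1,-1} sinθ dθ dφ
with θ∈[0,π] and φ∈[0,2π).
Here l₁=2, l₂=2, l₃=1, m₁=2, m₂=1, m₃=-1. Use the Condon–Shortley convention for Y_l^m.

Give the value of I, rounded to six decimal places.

0.000000

2 + 1 − 1 = 2 ≠ 0: azimuthal integral kills it; I = 0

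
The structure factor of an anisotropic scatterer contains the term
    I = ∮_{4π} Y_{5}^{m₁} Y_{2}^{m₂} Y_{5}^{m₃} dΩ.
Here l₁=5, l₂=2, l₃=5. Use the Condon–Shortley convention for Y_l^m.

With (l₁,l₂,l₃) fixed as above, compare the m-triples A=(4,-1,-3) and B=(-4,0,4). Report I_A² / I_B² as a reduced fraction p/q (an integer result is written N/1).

l's match ⇒ only the (l;m) 3-j factors differ between A and B.
A: triangle coeff Δ(5,2,5) = 1/38610; Σ_t [0,1]: t=0:+1/10080 t=1:−1/80640 = 1/11520; (3j)²=49/1430 [(5 2 5; 4 -1 -3)], sign=+1
B: triangle coeff Δ(5,2,5) = 1/38610; Σ_t [1,2]: t=1:−1/40320 t=2:+1/20160 = 1/40320; (3j)²=6/715 [(5 2 5; -4 0 4)], sign=-1
I_A²/I_B² = (49/1430)/(6/715) = 49/12

49/12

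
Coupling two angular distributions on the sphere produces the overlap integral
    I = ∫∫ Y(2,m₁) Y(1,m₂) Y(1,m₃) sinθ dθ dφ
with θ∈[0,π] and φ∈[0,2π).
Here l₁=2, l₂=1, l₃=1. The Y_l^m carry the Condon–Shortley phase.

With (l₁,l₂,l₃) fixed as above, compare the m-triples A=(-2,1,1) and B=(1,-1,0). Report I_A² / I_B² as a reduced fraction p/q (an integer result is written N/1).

2/1

Shared (l₁,l₂,l₃)=(2,1,1): N and (l;000)² cancel in I_A²/I_B².
A: Δ = 2!·2!·0!/5! = 1/30; Racah Σ t=2..2: t=2:+1/4 = 1/4; ⇒ 3j(2 1 1; -2 1 1)² = 1/5, sgn +1
B: Δ = 2!·2!·0!/5! = 1/30; Racah Σ t=0..0: t=0:+1/2 = 1/2; ⇒ 3j(2 1 1; 1 -1 0)² = 1/10, sgn -1
I_A²/I_B² = (1/5)/(1/10) = 2/1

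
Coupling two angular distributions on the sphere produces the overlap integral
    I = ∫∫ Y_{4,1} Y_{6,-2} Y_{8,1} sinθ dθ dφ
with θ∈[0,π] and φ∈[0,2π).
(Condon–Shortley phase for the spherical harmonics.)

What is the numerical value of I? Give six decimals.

0.051191

Checks pass: Σm=0; 18 even; l₃=8∈[2,10].
(2·4+1)(2·6+1)(2·8+1) = 1989
Δ: 2! 6! 10! / 19! → 1/23279256
sum: t=0:+1/1658880 t=1:−1/518400 t=2:+1/1658880 = -1/1382400
3j²(4 6 8; 0 0 0) = Δ·Π!·Σ² = 504/46189  (sign -1)
sum: t=0:+1/1244160 t=1:−1/1451520 t=2:+1/19353600 = 29/174182400
3j²(4 6 8; 1 -2 1) = Δ·Π!·Σ² = 841/554268  (sign -1)
combine: 4πI² = 1989·504/46189·841/554268 = 317898/9653501
take √, sign +1: I = 0.05119135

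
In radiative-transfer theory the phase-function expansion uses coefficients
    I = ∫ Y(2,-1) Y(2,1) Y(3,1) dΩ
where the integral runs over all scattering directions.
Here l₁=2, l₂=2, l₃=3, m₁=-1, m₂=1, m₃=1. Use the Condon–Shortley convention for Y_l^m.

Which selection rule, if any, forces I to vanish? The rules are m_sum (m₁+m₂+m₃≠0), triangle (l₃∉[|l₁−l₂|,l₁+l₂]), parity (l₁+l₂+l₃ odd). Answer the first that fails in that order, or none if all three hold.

Σmᵢ = 1  ✗
l₃∈[|l₁−l₂|,l₁+l₂]=[0,4], have l₃=3
Σlᵢ = 7 ⇒ odd

m_sum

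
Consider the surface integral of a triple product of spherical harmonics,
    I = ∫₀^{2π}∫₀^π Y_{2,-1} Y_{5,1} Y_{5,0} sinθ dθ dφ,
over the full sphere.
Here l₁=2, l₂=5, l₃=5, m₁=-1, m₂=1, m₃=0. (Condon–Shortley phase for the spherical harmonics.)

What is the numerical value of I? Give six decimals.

-0.036166

Rules hold: Σm=0, L=12 even, 3≤5≤7.
N = 5·11·11 = 605
Δ = 2!·2!·8!/13! = 1/38610
Racah Σ t=0..2: t=0:+1/2880 t=1:−1/576 t=2:+1/2880 = -1/960
⇒ 3j(2 5 5; 0 0 0)² = 10/429, sgn +1
Racah Σ t=1..2: t=1:−1/1440 t=2:+1/1152 = 1/5760
⇒ 3j(2 5 5; -1 1 0)² = 1/858, sgn -1
4πI² = N·(3j₀)²·(3jₘ)² = 25/1521
I = -1·√(0.0164366/4π) = -0.03616600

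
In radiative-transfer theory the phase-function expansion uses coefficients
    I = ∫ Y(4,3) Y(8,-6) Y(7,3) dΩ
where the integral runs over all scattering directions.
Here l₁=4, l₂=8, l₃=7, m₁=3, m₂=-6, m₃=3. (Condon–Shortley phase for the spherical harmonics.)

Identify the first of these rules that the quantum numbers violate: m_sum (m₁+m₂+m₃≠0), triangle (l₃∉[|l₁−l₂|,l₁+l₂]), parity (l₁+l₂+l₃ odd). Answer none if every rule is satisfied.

azimuthal sum: 3 − 6 + 3 = 0  ✓
4 ≤ 7 ≤ 12 (triangle on l)  ✓
L = 4 + 8 + 7 = 19 (odd)  ✗

parity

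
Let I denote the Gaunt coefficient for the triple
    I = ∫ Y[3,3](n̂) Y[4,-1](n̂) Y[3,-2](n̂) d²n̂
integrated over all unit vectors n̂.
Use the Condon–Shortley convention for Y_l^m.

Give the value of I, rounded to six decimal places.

0.140463

Checks pass: Σm=0; 10 even; l₃=3∈[1,7].
(2·3+1)(2·4+1)(2·3+1) = 441
Δ: 4! 2! 4! / 11! → 1/34650
sum: t=1:−1/72 t=2:+1/16 t=3:−1/72 = 5/144
3j²(3 4 3; 0 0 0) = Δ·Π!·Σ² = 2/77  (sign -1)
sum: t=0:+1/288 = 1/288
3j²(3 4 3; 3 -1 -2) = Δ·Π!·Σ² = 5/231  (sign -1)
combine: 4πI² = 441·2/77·5/231 = 30/121
take √, sign +1: I = 0.14046335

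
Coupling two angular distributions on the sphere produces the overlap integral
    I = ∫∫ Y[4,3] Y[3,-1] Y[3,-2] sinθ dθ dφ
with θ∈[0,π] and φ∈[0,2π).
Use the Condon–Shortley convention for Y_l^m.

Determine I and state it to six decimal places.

-0.095955

m-sum 0 ✓  L=10 even ✓  1≤3≤7 ✓
Π(2lᵢ+1) = 9×7×7 = 441
triangle coeff Δ(4,3,3) = 1/34650
Σ_t [1,3]: t=1:−1/72 t=2:+1/16 t=3:−1/72 = 5/144
(3j)²=2/77 [(4 3 3; 0 0 0)], sign=-1
Σ_t [0,1]: t=0:+1/288 t=1:−1/144 = -1/288
(3j)²=1/99 [(4 3 3; 3 -1 -2)], sign=+1
⇒ 4πI² = 14/121
I = (-1)√(14/121/(4π)) = -0.09595473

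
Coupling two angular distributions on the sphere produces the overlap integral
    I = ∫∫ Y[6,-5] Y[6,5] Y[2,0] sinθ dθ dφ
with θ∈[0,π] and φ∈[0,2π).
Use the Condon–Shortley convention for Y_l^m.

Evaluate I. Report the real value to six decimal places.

0.126157

m-sum 0 ✓  L=14 even ✓  0≤2≤12 ✓
Π(2lᵢ+1) = 13×13×5 = 845
triangle coeff Δ(6,6,2) = 1/90090
Σ_t [4,6]: t=4:+1/69120 t=5:−1/14400 t=6:+1/69120 = -7/172800
(3j)²=14/715 [(6 6 2; 0 0 0)], sign=-1
Σ_t [9,10]: t=9:−1/1451520 t=10:+1/3628800 = -1/2419200
(3j)²=11/910 [(6 6 2; -5 5 0)], sign=-1
⇒ 4πI² = 1/5
I = (+1)√(1/5/(4π)) = 0.12615663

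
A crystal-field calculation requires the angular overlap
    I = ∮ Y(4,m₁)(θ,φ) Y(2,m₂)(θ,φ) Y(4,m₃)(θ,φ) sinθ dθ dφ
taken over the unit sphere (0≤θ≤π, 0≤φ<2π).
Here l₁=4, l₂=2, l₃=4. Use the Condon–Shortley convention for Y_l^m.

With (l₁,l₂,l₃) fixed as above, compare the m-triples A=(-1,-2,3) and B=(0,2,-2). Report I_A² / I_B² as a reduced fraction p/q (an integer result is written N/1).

7/10

l's match ⇒ only the (l;m) 3-j factors differ between A and B.
A: triangle coeff Δ(4,2,4) = 1/13860; Σ_t [0,0]: t=0:+1/480 = 1/480; (3j)²=3/110 [(4 2 4; -1 -2 3)], sign=-1
B: triangle coeff Δ(4,2,4) = 1/13860; Σ_t [2,2]: t=2:+1/192 = 1/192; (3j)²=3/77 [(4 2 4; 0 2 -2)], sign=+1
I_A²/I_B² = (3/110)/(3/77) = 7/10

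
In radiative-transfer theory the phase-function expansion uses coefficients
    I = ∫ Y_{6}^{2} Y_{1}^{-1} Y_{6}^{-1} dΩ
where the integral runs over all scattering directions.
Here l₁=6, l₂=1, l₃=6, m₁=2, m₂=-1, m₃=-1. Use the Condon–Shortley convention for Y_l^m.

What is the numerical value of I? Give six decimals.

l₁+l₂+l₃=13 is odd: 3j(l;000)=0 ⇒ I=0

0.000000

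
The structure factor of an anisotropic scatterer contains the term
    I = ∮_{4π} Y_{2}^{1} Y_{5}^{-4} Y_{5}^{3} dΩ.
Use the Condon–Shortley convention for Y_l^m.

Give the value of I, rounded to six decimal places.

Checks pass: Σm=0; 12 even; l₃=5∈[3,7].
(2·2+1)(2·5+1)(2·5+1) = 605
Δ: 2! 2! 8! / 13! → 1/38610
sum: t=0:+1/2880 t=1:−1/576 t=2:+1/2880 = -1/960
3j²(2 5 5; 0 0 0) = Δ·Π!·Σ² = 10/429  (sign +1)
sum: t=0:+1/10080 t=1:−1/80640 = 1/11520
3j²(2 5 5; 1 -4 3) = Δ·Π!·Σ² = 49/1430  (sign +1)
combine: 4πI² = 605·10/429·49/1430 = 245/507
take √, sign +1: I = 0.19609844

0.196098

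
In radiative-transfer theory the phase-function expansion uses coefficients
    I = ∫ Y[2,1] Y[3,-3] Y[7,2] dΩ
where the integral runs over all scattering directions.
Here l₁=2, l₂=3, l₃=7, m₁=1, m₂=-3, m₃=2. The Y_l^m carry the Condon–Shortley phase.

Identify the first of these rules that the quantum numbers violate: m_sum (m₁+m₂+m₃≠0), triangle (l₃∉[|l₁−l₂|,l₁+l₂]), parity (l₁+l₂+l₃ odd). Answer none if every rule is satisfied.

triangle

azimuthal sum: 1 − 3 + 2 = 0  ✓
1 ≤ 7 ≤ 5 (triangle on l)  ✗
L = 2 + 3 + 7 = 12 (even)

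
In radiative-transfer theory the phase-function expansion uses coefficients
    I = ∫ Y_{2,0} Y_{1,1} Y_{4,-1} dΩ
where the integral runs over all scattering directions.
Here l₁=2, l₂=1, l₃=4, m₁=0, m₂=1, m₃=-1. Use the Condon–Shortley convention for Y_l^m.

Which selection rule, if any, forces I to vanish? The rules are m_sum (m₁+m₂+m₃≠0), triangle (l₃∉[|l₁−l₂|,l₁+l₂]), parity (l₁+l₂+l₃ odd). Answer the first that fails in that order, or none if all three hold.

triangle

Σmᵢ = 0  ✓
l₃∈[|l₁−l₂|,l₁+l₂]=[1,3], have l₃=4  ✗
Σlᵢ = 7 ⇒ odd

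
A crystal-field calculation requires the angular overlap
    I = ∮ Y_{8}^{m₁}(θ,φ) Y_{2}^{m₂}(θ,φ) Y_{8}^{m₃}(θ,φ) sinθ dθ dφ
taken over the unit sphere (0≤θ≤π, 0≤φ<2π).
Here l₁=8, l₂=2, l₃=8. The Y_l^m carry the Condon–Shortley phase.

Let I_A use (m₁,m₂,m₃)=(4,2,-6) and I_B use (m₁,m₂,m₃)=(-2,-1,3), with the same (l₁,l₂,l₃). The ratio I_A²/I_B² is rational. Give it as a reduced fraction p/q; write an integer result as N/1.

364/275

Same 8,2,8: normalisation and zero-m 3j drop out of the ratio.
A: Δ: 2! 14! 2! / 19! → 1/348840; sum: t=2:+1/3832012800 = 1/3832012800; 3j²(8 2 8; 4 2 -6) = Δ·Π!·Σ² = 91/9690  (sign +1)
B: Δ: 2! 14! 2! / 19! → 1/348840; sum: t=0:+1/174182400 t=1:−1/87091200 = -1/174182400; 3j²(8 2 8; -2 -1 3) = Δ·Π!·Σ² = 55/7752  (sign +1)
I_A²/I_B² = (91/9690)/(55/7752) = 364/275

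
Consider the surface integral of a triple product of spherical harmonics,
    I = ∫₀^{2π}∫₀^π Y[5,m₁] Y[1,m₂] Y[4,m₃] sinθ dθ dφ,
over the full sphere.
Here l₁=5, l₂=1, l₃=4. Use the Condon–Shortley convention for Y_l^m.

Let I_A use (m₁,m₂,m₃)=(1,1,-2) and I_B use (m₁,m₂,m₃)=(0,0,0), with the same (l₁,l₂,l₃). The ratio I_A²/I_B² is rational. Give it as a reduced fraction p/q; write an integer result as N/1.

Shared (l₁,l₂,l₃)=(5,1,4): N and (l;000)² cancel in I_A²/I_B².
A: Δ = 2!·8!·0!/11! = 1/495; Racah Σ t=2..2: t=2:+1/2880 = 1/2880; ⇒ 3j(5 1 4; 1 1 -2)² = 2/165, sgn +1
B: Δ = 2!·8!·0!/11! = 1/495; Racah Σ t=1..1: t=1:−1/576 = -1/576; ⇒ 3j(5 1 4; 0 0 0)² = 5/99, sgn -1
I_A²/I_B² = (2/165)/(5/99) = 6/25

6/25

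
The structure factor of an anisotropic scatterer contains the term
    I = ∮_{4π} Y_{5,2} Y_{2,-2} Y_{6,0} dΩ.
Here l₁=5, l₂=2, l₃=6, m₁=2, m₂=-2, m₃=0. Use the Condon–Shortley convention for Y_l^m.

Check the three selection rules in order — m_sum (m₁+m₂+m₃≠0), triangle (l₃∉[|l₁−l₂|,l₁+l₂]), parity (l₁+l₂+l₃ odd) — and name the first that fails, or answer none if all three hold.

parity

m₁+m₂+m₃ = 2 − 2 + 0 = 0  ✓
triangle: |5−2|=3 ≤ l₃=6 ≤ 5+2=7  ✓
parity: l₁+l₂+l₃ = 13 is odd  ✗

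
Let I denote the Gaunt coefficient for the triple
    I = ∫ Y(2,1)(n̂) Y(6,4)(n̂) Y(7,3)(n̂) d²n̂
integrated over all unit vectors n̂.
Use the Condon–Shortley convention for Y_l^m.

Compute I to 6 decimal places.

1 + 4 + 3 = 8 ≠ 0: azimuthal integral kills it; I = 0

0.000000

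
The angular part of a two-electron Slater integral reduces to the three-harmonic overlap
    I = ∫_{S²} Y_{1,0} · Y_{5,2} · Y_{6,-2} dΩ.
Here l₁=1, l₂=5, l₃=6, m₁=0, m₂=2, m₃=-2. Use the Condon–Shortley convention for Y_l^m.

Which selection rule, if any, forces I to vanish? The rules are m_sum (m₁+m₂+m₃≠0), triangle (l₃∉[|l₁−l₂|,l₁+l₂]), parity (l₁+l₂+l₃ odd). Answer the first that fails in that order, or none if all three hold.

none

m₁+m₂+m₃ = 0 + 2 − 2 = 0  ✓
triangle: |1−5|=4 ≤ l₃=6 ≤ 1+5=6  ✓
parity: l₁+l₂+l₃ = 12 is even  ✓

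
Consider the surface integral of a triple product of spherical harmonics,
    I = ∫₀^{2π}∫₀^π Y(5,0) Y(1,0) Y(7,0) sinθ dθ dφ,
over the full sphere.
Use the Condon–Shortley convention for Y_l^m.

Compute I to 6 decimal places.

0.000000

l₃=7 ∉ [4,6] — triangle fails ⇒ I = 0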